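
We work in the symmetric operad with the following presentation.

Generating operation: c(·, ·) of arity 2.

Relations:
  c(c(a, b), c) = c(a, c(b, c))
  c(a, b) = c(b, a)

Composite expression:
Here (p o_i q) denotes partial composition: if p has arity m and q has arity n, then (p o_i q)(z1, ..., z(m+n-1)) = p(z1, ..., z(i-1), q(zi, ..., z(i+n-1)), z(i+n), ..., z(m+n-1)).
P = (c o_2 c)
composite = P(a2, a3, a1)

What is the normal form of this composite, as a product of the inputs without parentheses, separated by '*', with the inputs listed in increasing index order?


a1 * a2 * a3

Both nesting and order wash out for c; what remains is which a's occur.
c(a3, a1) collapses to a3 * a1
c(a2, c(a3, a1)) collapses to a2 * a3 * a1
sorting the factors by input index: a1 * a2 * a3


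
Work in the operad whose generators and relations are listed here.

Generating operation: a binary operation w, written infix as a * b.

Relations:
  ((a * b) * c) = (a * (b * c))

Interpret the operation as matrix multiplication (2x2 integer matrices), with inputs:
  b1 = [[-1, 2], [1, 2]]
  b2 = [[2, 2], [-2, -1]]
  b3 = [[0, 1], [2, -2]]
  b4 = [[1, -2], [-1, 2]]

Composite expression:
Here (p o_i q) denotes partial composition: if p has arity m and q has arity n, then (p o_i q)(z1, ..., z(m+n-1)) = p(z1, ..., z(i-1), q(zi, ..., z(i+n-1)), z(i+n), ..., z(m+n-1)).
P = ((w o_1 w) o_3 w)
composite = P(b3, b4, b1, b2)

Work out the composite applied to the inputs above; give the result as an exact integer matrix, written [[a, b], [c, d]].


(b3 * b4) = [[-1, 2], [4, -8]]
(b1 * b2) = [[-6, -4], [-2, 0]]
((b3 * b4) * (b1 * b2)) = [[2, 4], [-8, -16]]

[[2, 4], [-8, -16]]


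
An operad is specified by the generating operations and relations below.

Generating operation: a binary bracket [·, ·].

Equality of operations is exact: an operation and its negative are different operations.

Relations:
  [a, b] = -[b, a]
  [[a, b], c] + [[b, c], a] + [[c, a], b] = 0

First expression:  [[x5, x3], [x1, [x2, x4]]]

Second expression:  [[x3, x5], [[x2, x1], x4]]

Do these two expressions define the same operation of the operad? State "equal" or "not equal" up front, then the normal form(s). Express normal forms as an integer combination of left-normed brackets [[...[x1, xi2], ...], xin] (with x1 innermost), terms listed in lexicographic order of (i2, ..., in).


not equal — first [[[[x1, x2], x4], x3], x5] - [[[[x1, x2], x4], x5], x3] - [[[[x1, x4], x2], x3], x5] + [[[[x1, x4], x2], x5], x3], second [[[[x1, x2], x4], x3], x5] - [[[[x1, x2], x4], x5], x3]

The first composite normalizes to [[[[x1, x2], x4], x3], x5] - [[[[x1, x2], x4], x5], x3] - [[[[x1, x4], x2], x3], x5] + [[[[x1, x4], x2], x5], x3]
The second composite normalizes to [[[[x1, x2], x4], x3], x5] - [[[[x1, x2], x4], x5], x3]
The normal forms differ: not equal.


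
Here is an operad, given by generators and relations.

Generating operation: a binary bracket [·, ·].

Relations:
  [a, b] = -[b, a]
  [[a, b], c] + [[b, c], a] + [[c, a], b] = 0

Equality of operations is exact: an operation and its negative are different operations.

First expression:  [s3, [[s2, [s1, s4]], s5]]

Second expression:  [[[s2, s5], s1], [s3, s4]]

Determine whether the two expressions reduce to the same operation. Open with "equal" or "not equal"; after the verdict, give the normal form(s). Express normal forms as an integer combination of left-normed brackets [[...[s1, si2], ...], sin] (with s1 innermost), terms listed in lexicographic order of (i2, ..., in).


not equal; first: [[[[s1, s4], s2], s5], s3]; second: -[[[[s1, s2], s5], s3], s4] + [[[[s1, s2], s5], s4], s3] + [[[[s1, s5], s2], s3], s4] - [[[[s1, s5], s2], s4], s3]

The first expression reduces to [[[[s1, s4], s2], s5], s3]
The second expression reduces to -[[[[s1, s2], s5], s3], s4] + [[[[s1, s2], s5], s4], s3] + [[[[s1, s5], s2], s3], s4] - [[[[s1, s5], s2], s4], s3]
They disagree, so not equal.


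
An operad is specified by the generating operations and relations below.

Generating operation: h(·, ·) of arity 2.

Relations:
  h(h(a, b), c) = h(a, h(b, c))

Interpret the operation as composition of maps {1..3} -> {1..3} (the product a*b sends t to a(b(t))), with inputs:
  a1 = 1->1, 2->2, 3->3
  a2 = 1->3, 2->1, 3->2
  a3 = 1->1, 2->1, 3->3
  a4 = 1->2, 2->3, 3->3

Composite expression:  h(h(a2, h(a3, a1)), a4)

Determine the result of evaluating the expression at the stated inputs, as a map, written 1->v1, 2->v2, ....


h(a3, a1) = 1->1, 2->1, 3->3
h(a2, h(a3, a1)) = 1->3, 2->3, 3->2
h(h(a2, h(a3, a1)), a4) = 1->3, 2->2, 3->2

1->3, 2->2, 3->2


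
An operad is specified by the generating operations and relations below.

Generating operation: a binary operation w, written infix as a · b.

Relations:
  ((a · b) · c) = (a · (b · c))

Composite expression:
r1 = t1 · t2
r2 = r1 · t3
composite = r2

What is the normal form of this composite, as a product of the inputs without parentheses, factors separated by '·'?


t1 · t2 · t3

All parenthesizations of w agree; list the t-inputs left to right.
(t1 · t2) flattens to t1 · t2
((t1 · t2) · t3) flattens to t1 · t2 · t3


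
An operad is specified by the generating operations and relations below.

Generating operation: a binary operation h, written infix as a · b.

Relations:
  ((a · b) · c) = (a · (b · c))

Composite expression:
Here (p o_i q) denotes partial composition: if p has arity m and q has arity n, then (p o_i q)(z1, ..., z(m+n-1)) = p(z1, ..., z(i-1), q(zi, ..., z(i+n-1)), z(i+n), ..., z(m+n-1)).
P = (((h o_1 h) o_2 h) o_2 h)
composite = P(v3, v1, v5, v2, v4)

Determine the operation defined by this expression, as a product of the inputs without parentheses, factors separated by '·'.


v3 · v1 · v5 · v2 · v4


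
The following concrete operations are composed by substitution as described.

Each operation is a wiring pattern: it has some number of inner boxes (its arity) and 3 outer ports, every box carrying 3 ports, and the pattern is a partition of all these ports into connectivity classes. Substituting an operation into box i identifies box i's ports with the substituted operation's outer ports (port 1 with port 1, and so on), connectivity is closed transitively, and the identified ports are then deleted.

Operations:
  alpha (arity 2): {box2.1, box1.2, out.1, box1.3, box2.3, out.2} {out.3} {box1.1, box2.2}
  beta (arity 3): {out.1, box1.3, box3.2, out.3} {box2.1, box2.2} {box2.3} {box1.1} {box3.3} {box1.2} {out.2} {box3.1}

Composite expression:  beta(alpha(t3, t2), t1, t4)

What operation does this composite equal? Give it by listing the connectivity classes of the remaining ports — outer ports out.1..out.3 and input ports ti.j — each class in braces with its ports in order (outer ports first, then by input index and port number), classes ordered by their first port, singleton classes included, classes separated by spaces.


{out.1, out.3, t4.2} {out.2} {t1.1, t1.2} {t1.3} {t2.1, t2.3, t3.2, t3.3} {t2.2, t3.1} {t4.1} {t4.3}

Substituting into beta glues patterns; closure does the rest.
the subtree at alpha composes to {out.1, out.2, t2.1, t2.3, t3.2, t3.3} {out.3} {t2.2, t3.1} on (t3, t2); out.j = own outer ports
the subtree at beta composes to {out.1, out.3, t4.2} {out.2} {t1.1, t1.2} {t1.3} {t2.1, t2.3, t3.2, t3.3} {t2.2, t3.1} {t4.1} {t4.3} on (t3, t2, t1, t4); out.j = own outer ports


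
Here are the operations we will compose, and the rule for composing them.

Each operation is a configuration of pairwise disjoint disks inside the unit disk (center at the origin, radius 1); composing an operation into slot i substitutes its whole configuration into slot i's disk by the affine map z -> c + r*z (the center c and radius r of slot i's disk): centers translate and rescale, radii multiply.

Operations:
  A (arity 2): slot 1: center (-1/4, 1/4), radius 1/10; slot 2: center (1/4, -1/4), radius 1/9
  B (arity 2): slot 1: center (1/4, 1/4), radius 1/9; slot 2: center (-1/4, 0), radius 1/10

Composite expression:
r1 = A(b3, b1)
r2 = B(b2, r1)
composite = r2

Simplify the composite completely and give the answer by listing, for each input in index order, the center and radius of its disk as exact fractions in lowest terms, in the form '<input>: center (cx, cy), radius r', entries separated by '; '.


Below B, radii multiply path by path; the b-disk centers shift.
b2 passes through 1 substitution, ending at center (1/4, 1/4), radius 1/9
b3 passes through 2 substitutions, ending at center (-11/40, 1/40), radius 1/100
b1 passes through 2 substitutions, ending at center (-9/40, -1/40), radius 1/90

b1: center (-9/40, -1/40), radius 1/90; b2: center (1/4, 1/4), radius 1/9; b3: center (-11/40, 1/40), radius 1/100


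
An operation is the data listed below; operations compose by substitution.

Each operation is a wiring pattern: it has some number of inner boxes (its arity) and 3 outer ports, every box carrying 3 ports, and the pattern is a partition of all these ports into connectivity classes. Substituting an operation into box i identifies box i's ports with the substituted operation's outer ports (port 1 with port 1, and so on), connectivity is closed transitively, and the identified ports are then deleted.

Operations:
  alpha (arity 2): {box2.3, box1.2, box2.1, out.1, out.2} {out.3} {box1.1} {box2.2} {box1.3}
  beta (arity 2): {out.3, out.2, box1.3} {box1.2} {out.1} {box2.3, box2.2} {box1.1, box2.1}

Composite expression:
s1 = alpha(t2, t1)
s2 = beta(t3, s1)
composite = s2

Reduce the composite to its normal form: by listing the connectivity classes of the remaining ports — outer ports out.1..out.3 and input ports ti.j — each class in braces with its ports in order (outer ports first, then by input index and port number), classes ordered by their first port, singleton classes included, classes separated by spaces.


Substituting into beta glues patterns; closure does the rest.
after alpha, the pattern on (t2, t1) reads {out.1, out.2, t1.1, t1.3, t2.2} {out.3} {t1.2} {t2.1} {t2.3} (out.j = its outer ports)
after beta, the pattern on (t3, t2, t1) reads {out.1} {out.2, out.3, t3.3} {t1.1, t1.3, t2.2, t3.1} {t1.2} {t2.1} {t2.3} {t3.2} (out.j = its outer ports)

{out.1} {out.2, out.3, t3.3} {t1.1, t1.3, t2.2, t3.1} {t1.2} {t2.1} {t2.3} {t3.2}


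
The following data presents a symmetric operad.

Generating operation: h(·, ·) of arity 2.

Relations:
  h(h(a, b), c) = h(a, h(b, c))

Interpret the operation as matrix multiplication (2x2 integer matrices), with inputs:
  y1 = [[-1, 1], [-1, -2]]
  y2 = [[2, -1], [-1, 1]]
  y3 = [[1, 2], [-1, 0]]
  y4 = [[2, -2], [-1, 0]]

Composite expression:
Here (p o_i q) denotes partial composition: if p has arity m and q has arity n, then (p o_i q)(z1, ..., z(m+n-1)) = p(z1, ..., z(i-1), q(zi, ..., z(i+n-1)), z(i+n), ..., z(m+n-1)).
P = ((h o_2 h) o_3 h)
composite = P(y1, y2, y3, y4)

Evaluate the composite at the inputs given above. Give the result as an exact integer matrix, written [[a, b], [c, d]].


[[-4, 10], [2, -2]]

h(y3, y4) = [[0, -2], [-2, 2]]
h(y2, h(y3, y4)) = [[2, -6], [-2, 4]]
h(y1, h(y2, h(y3, y4))) = [[-4, 10], [2, -2]]


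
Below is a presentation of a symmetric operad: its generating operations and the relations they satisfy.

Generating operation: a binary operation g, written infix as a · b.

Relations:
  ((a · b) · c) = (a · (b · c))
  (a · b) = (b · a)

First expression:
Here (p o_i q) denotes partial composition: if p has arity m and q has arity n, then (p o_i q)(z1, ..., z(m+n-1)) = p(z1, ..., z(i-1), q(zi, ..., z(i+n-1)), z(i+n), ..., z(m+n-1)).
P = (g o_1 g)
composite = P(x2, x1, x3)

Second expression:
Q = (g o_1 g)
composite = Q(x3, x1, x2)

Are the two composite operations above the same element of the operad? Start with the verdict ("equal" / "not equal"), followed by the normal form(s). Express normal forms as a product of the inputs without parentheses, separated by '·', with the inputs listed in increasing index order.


equal — both sides give x1 · x2 · x3

The first expression reduces to x1 · x2 · x3
The second expression reduces to x1 · x2 · x3
The forms coincide; equal.


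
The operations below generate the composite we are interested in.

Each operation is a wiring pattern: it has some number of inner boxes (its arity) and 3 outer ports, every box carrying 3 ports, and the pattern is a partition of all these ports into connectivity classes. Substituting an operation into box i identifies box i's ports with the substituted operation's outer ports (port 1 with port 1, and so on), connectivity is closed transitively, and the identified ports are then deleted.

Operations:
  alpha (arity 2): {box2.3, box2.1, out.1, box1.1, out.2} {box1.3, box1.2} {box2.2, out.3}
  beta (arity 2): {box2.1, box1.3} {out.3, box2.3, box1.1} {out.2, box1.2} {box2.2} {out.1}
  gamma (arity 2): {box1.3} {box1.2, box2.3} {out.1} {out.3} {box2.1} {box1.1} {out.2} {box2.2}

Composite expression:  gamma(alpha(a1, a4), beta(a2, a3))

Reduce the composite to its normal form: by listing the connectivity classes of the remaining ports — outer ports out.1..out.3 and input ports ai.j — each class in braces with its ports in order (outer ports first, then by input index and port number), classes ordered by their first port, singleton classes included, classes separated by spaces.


{out.1} {out.2} {out.3} {a1.1, a2.1, a3.3, a4.1, a4.3} {a1.2, a1.3} {a2.2} {a2.3, a3.1} {a3.2} {a4.2}

Two ports join when wires chain via gamma-identified ports.
alpha over (a1, a4) gives {out.1, out.2, a1.1, a4.1, a4.3} {out.3, a4.2} {a1.2, a1.3}, out.j being that stage's outer ports
beta over (a2, a3) gives {out.1} {out.2, a2.2} {out.3, a2.1, a3.3} {a2.3, a3.1} {a3.2}, out.j being that stage's outer ports
gamma over (a1, a4, a2, a3) gives {out.1} {out.2} {out.3} {a1.1, a2.1, a3.3, a4.1, a4.3} {a1.2, a1.3} {a2.2} {a2.3, a3.1} {a3.2} {a4.2}, out.j being that stage's outer ports


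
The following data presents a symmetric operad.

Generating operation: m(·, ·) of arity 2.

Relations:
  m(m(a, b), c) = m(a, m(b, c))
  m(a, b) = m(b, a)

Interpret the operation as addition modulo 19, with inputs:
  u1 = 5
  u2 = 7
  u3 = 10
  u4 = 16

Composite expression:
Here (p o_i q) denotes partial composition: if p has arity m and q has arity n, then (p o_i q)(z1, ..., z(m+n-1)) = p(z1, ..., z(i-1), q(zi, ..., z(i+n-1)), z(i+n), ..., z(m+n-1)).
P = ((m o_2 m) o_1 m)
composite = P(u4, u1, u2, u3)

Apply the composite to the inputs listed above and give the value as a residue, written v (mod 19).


0 (mod 19)

m(u4, u1) = 2
m(u2, u3) = 17
m(m(u4, u1), m(u2, u3)) = 0


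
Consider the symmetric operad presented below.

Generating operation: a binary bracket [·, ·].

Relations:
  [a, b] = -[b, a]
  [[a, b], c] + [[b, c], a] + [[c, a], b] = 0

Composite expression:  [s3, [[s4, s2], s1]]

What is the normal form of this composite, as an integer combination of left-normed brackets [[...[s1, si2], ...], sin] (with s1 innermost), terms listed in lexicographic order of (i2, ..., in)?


Antisymmetry and Jacobi reduce to s1-anchored left-normed brackets.
Composite bracket: [s3, [[s4, s2], s1]]
Full expansion: 8 signed words from ab - ba (2^3 = 8).
Coefficients come from the s1-initial words:
  s1s2s4s3 (sign -1) contributes -[[[s1, s2], s4], s3]
  s1s4s2s3 (sign +1) contributes +[[[s1, s4], s2], s3]

-[[[s1, s2], s4], s3] + [[[s1, s4], s2], s3]


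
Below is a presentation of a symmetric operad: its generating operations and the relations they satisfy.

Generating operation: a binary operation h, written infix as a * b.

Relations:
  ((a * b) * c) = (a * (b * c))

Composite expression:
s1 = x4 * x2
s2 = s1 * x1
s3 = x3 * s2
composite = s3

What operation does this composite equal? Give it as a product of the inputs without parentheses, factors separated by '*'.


All parenthesizations of h agree; list the x-inputs left to right.
(x4 * x2) reduces to x4 * x2
((x4 * x2) * x1) reduces to x4 * x2 * x1
(x3 * ((x4 * x2) * x1)) reduces to x3 * x4 * x2 * x1

x3 * x4 * x2 * x1


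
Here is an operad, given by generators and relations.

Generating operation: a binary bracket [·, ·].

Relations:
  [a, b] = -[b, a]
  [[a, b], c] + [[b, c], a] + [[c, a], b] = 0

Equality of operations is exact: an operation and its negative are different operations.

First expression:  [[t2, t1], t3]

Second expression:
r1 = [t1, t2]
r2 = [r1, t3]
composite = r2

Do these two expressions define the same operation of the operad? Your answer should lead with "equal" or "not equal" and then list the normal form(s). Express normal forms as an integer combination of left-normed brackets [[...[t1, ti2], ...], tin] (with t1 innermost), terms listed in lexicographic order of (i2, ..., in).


not equal; first: -[[t1, t2], t3]; second: [[t1, t2], t3]

Normal form of the first expression: -[[t1, t2], t3]
Normal form of the second expression: [[t1, t2], t3]
No match — not equal.


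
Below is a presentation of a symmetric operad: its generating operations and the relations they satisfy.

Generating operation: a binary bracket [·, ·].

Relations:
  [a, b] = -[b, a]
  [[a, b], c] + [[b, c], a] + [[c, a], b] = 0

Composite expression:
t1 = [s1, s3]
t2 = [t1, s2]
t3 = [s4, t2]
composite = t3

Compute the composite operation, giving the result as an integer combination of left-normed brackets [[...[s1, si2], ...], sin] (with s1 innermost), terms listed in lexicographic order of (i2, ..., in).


-[[[s1, s3], s2], s4]

In the tensor algebra, words opening s1 carry the s1-anchored form.
Composite bracket: [s4, [[s1, s3], s2]]
Full expansion: 8 signed words from ab - ba (2^3 = 8).
Words beginning with s1 determine it all:
  s1s3s2s4 (sign -1) contributes -[[[s1, s3], s2], s4]


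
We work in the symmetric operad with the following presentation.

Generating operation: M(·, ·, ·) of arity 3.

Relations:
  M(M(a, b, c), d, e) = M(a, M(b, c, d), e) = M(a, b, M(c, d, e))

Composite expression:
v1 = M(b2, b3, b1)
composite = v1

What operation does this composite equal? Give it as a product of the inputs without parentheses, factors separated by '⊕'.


b2 ⊕ b3 ⊕ b1

The M-tree's shape is irrelevant; the b-reading-order decides.
M(b2, b3, b1) flattens to b2 ⊕ b3 ⊕ b1


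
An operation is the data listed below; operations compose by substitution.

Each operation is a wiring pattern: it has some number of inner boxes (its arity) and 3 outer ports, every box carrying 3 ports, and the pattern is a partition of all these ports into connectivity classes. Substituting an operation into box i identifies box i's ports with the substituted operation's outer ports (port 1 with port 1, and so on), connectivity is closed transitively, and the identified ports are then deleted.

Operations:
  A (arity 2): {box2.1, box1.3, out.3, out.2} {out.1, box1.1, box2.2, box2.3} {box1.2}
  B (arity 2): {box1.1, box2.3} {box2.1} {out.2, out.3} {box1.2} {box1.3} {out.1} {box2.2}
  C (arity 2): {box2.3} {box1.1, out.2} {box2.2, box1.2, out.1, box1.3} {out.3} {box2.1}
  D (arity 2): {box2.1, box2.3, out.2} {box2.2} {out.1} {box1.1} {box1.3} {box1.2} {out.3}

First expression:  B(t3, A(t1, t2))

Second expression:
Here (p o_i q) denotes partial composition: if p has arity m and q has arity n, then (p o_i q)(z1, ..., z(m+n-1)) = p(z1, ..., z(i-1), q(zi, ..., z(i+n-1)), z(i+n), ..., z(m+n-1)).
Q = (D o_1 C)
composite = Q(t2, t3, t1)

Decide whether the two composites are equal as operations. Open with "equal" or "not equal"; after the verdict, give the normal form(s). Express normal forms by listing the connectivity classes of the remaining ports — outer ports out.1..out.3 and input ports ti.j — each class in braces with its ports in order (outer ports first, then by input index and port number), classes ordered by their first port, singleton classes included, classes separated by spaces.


not equal; the first gives {out.1} {out.2, out.3} {t1.1, t2.2, t2.3} {t1.2} {t1.3, t2.1, t3.1} {t3.2} {t3.3} and the second {out.1} {out.2, t1.1, t1.3} {out.3} {t1.2} {t2.1} {t2.2, t2.3, t3.2} {t3.1} {t3.3}

The first expression reduces to {out.1} {out.2, out.3} {t1.1, t2.2, t2.3} {t1.2} {t1.3, t2.1, t3.1} {t3.2} {t3.3}
The second expression reduces to {out.1} {out.2, t1.1, t1.3} {out.3} {t1.2} {t2.1} {t2.2, t2.3, t3.2} {t3.1} {t3.3}
Distinct normal forms: not equal.


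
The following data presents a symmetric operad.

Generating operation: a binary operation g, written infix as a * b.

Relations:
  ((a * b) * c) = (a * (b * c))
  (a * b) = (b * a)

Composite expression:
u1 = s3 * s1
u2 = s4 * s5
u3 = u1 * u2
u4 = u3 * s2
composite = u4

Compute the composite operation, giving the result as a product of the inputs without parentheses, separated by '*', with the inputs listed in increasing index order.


s1 * s2 * s3 * s4 * s5

Reordering under g is free, so list the s-inputs canonically.
(s3 * s1) collapses to s3 * s1
(s4 * s5) collapses to s4 * s5
((s3 * s1) * (s4 * s5)) collapses to s3 * s1 * s4 * s5
(((s3 * s1) * (s4 * s5)) * s2) collapses to s3 * s1 * s4 * s5 * s2
sorting the factors by input index: s1 * s2 * s3 * s4 * s5


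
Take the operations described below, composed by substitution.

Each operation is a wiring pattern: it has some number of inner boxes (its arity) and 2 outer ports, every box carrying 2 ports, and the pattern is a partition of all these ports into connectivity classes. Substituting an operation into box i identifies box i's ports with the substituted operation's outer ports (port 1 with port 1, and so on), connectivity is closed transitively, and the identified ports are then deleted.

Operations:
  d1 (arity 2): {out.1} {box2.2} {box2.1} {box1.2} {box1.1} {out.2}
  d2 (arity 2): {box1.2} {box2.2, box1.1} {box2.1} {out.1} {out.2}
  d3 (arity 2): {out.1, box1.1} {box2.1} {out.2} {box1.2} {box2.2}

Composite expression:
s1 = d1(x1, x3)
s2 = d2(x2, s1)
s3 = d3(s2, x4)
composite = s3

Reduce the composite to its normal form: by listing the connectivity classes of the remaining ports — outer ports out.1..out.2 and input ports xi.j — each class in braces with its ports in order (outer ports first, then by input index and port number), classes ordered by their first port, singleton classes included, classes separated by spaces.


{out.1} {out.2} {x1.1} {x1.2} {x2.1} {x2.2} {x3.1} {x3.2} {x4.1} {x4.2}

After gluing at d3, chains via deleted ports link the x-ports.
the subtree at d1 composes to {out.1} {out.2} {x1.1} {x1.2} {x3.1} {x3.2} on (x1, x3); out.j = own outer ports
the subtree at d2 composes to {out.1} {out.2} {x1.1} {x1.2} {x2.1} {x2.2} {x3.1} {x3.2} on (x2, x1, x3); out.j = own outer ports
the subtree at d3 composes to {out.1} {out.2} {x1.1} {x1.2} {x2.1} {x2.2} {x3.1} {x3.2} {x4.1} {x4.2} on (x2, x1, x3, x4); out.j = own outer ports


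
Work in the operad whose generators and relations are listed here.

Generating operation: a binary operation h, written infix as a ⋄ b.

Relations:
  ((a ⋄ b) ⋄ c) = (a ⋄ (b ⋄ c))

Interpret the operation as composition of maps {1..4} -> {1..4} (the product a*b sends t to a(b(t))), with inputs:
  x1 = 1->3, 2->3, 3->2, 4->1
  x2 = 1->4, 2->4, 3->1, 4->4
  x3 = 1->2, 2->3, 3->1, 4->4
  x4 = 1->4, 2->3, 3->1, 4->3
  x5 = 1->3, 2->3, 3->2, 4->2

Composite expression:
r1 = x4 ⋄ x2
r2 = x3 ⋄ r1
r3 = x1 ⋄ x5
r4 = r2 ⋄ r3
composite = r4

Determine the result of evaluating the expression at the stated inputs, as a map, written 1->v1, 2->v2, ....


1->1, 2->1, 3->4, 4->4

(x4 ⋄ x2) = 1->3, 2->3, 3->4, 4->3
(x3 ⋄ (x4 ⋄ x2)) = 1->1, 2->1, 3->4, 4->1
(x1 ⋄ x5) = 1->2, 2->2, 3->3, 4->3
((x3 ⋄ (x4 ⋄ x2)) ⋄ (x1 ⋄ x5)) = 1->1, 2->1, 3->4, 4->4


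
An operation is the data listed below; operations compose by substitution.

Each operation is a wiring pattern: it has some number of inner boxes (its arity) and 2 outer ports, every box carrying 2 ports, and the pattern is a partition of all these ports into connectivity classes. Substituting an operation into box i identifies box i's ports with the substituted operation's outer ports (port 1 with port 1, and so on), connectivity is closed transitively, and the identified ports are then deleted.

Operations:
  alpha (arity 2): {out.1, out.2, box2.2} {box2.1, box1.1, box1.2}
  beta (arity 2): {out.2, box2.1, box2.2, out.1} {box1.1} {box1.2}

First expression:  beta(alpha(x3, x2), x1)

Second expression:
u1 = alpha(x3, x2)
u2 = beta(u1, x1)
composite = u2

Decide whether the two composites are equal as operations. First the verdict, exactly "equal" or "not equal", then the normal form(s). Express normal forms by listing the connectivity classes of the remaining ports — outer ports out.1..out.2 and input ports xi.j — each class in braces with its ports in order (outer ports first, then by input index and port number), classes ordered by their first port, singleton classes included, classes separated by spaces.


The first expression reduces to {out.1, out.2, x1.1, x1.2} {x2.1, x3.1, x3.2} {x2.2}
The second expression reduces to {out.1, out.2, x1.1, x1.2} {x2.1, x3.1, x3.2} {x2.2}
Both agree, so they are equal.

equal; both compose to {out.1, out.2, x1.1, x1.2} {x2.1, x3.1, x3.2} {x2.2}


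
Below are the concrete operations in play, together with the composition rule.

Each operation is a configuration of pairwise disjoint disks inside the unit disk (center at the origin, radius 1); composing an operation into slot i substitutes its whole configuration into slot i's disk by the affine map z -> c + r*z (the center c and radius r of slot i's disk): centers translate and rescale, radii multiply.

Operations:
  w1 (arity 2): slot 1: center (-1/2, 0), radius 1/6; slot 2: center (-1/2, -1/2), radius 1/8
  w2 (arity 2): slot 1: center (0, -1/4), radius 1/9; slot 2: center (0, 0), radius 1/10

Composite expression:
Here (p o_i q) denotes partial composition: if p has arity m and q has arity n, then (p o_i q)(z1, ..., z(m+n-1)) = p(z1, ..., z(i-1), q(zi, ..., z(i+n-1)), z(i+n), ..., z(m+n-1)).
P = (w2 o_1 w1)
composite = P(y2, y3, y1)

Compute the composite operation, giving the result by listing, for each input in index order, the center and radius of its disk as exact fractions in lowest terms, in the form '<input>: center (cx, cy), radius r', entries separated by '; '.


Each y-disk chains the slot maps above it in w2; radii multiply.
y2: after 2 affine steps, its disk has center (-1/18, -1/4), radius 1/54
y3: after 2 affine steps, its disk has center (-1/18, -11/36), radius 1/72
y1: after 1 affine step, its disk has center (0, 0), radius 1/10

y1: center (0, 0), radius 1/10; y2: center (-1/18, -1/4), radius 1/54; y3: center (-1/18, -11/36), radius 1/72


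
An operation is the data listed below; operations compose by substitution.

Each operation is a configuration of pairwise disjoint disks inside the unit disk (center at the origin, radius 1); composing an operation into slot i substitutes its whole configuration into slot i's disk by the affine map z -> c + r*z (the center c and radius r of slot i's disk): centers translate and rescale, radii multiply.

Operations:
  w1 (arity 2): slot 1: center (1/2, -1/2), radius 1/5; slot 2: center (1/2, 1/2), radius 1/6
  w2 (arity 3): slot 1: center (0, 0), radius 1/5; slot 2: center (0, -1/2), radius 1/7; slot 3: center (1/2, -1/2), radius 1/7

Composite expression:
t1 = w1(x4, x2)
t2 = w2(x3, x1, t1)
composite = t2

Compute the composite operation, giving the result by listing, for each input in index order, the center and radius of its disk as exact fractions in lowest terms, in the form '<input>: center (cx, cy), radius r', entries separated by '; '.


x1: center (0, -1/2), radius 1/7; x2: center (4/7, -3/7), radius 1/42; x3: center (0, 0), radius 1/5; x4: center (4/7, -4/7), radius 1/35

Below w2, radii multiply path by path; the x-disk centers shift.
x3 passes through 1 substitution, ending at center (0, 0), radius 1/5
x1 passes through 1 substitution, ending at center (0, -1/2), radius 1/7
x4 passes through 2 substitutions, ending at center (4/7, -4/7), radius 1/35
x2 passes through 2 substitutions, ending at center (4/7, -3/7), radius 1/42


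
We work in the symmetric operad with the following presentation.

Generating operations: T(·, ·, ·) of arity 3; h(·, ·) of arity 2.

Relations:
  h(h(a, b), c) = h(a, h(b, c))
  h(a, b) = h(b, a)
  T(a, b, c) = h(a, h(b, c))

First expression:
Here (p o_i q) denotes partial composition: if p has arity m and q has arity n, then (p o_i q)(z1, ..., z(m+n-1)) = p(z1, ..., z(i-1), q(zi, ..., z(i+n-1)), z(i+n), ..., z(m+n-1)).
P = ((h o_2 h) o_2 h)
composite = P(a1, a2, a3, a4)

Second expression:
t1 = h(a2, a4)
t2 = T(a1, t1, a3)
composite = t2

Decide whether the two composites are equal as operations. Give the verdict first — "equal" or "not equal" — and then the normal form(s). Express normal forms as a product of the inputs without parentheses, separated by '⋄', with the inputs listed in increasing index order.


Normal form of the first expression: a1 ⋄ a2 ⋄ a3 ⋄ a4
Normal form of the second expression: a1 ⋄ a2 ⋄ a3 ⋄ a4
Identical normal forms: equal.

equal: each reduces to a1 ⋄ a2 ⋄ a3 ⋄ a4


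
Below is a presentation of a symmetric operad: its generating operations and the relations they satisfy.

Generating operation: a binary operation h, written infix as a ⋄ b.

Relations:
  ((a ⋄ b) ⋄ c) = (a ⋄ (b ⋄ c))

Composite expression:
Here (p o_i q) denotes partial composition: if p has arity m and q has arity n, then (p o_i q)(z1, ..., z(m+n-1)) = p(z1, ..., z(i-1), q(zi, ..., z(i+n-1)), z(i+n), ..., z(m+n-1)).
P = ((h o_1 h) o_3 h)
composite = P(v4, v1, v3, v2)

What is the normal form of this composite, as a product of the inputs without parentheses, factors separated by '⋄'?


v4 ⋄ v1 ⋄ v3 ⋄ v2

Every regrouping of h is equal, so read the v-inputs in written order.
(v4 ⋄ v1) collapses to v4 ⋄ v1
(v3 ⋄ v2) collapses to v3 ⋄ v2
((v4 ⋄ v1) ⋄ (v3 ⋄ v2)) collapses to v4 ⋄ v1 ⋄ v3 ⋄ v2


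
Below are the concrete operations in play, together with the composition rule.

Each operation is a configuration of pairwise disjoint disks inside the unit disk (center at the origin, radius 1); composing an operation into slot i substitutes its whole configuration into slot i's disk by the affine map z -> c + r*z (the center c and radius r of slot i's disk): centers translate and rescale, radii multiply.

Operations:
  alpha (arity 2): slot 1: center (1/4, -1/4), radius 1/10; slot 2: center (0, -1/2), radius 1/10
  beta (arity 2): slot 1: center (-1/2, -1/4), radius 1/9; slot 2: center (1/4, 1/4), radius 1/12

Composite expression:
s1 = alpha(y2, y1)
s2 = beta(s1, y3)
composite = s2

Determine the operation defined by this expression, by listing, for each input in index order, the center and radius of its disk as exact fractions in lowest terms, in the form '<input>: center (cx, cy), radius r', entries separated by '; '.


y1: center (-1/2, -11/36), radius 1/90; y2: center (-17/36, -5/18), radius 1/90; y3: center (1/4, 1/4), radius 1/12

Below beta, radii multiply path by path; the y-disk centers shift.
y2 passes through 2 substitutions, ending at center (-17/36, -5/18), radius 1/90
y1 passes through 2 substitutions, ending at center (-1/2, -11/36), radius 1/90
y3 passes through 1 substitution, ending at center (1/4, 1/4), radius 1/12


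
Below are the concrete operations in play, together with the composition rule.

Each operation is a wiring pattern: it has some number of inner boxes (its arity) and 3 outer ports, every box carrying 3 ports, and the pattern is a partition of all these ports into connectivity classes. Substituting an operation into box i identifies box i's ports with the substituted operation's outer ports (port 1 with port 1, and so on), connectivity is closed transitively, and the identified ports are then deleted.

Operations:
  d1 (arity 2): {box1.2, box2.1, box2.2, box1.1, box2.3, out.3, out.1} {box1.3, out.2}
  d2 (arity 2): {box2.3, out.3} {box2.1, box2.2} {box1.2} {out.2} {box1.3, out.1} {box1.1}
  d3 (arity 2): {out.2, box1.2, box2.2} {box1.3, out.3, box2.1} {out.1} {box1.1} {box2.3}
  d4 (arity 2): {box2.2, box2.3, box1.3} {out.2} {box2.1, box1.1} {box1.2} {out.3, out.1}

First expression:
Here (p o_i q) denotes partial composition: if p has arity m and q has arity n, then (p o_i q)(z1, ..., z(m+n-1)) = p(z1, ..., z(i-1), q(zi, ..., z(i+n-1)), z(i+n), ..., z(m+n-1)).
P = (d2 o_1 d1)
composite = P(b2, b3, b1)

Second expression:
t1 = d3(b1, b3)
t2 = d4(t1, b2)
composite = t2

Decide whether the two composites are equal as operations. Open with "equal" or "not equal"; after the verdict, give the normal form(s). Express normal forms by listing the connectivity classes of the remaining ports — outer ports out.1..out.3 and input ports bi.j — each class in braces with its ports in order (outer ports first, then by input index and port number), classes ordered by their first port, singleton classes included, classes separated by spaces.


not equal: they reduce to {out.1, b2.1, b2.2, b3.1, b3.2, b3.3} {out.2} {out.3, b1.3} {b1.1, b1.2} {b2.3} and {out.1, out.3} {out.2} {b1.1} {b1.2, b3.2} {b1.3, b2.2, b2.3, b3.1} {b2.1} {b3.3}


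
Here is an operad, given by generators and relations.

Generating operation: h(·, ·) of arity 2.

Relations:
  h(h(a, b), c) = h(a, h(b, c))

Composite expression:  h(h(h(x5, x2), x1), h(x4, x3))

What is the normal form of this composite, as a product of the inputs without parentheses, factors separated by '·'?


x5 · x2 · x1 · x4 · x3


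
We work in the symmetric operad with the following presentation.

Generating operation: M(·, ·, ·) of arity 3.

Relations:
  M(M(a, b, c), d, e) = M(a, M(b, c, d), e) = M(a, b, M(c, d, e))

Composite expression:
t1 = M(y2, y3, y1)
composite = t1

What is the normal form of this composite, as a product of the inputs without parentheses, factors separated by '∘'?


Associativity of M dissolves the nesting; only the y-input order survives.
M(y2, y3, y1) linearizes to y2 ∘ y3 ∘ y1

y2 ∘ y3 ∘ y1


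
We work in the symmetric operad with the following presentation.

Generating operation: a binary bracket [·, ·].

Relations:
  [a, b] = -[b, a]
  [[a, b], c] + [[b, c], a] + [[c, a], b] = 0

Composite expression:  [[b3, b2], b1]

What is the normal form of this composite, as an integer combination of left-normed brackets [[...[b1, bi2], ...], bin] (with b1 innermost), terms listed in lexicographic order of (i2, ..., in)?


[[b1, b2], b3] - [[b1, b3], b2]


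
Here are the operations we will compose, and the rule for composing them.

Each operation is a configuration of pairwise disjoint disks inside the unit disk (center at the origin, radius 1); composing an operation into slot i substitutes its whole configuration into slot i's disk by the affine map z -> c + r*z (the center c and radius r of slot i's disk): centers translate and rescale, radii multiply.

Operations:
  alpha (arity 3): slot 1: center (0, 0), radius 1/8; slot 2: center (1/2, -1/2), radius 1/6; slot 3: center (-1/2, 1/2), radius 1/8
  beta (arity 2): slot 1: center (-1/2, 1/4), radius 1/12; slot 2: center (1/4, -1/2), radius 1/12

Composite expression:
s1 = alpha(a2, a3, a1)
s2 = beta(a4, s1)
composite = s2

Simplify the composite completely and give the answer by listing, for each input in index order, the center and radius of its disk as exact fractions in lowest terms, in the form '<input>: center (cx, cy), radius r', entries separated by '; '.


Follow each a-input down from beta: c' goes to c + r*c', radius to r*r'.
input a4: applying the 1 nested substitution gives center (-1/2, 1/4), radius 1/12
input a2: applying the 2 nested substitutions gives center (1/4, -1/2), radius 1/96
input a3: applying the 2 nested substitutions gives center (7/24, -13/24), radius 1/72
input a1: applying the 2 nested substitutions gives center (5/24, -11/24), radius 1/96

a1: center (5/24, -11/24), radius 1/96; a2: center (1/4, -1/2), radius 1/96; a3: center (7/24, -13/24), radius 1/72; a4: center (-1/2, 1/4), radius 1/12


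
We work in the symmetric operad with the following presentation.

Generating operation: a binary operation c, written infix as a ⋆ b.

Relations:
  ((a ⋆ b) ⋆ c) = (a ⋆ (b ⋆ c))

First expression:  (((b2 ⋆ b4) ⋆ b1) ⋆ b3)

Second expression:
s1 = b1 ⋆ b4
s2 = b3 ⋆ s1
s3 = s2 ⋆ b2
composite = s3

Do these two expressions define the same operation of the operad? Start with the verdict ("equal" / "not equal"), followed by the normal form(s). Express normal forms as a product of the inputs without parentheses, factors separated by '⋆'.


not equal; first: b2 ⋆ b4 ⋆ b1 ⋆ b3; second: b3 ⋆ b1 ⋆ b4 ⋆ b2

The first expression reduces to b2 ⋆ b4 ⋆ b1 ⋆ b3
The second expression reduces to b3 ⋆ b1 ⋆ b4 ⋆ b2
The forms do not match — not equal.


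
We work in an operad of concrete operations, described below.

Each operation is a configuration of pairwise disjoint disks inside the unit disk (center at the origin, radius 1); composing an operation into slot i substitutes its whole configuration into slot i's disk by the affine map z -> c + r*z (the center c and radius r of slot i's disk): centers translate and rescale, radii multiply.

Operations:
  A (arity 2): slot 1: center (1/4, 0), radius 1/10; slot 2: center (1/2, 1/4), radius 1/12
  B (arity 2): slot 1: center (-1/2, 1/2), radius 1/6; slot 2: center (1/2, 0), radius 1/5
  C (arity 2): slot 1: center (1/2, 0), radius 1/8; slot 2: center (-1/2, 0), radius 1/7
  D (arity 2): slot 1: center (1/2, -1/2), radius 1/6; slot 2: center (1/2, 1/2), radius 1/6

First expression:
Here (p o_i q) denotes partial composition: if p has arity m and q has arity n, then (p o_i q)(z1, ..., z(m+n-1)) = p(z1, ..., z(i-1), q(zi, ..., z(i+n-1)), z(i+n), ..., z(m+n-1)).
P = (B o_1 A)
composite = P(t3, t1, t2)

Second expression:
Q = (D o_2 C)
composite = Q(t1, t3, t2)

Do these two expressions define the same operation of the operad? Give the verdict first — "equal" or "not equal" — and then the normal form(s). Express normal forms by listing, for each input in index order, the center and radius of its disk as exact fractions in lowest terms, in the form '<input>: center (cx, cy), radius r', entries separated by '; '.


Normal form of the first expression: t1: center (-5/12, 13/24), radius 1/72; t2: center (1/2, 0), radius 1/5; t3: center (-11/24, 1/2), radius 1/60
Normal form of the second expression: t1: center (1/2, -1/2), radius 1/6; t2: center (5/12, 1/2), radius 1/42; t3: center (7/12, 1/2), radius 1/48
Different reductions; not equal.

not equal; the first gives t1: center (-5/12, 13/24), radius 1/72; t2: center (1/2, 0), radius 1/5; t3: center (-11/24, 1/2), radius 1/60 and the second t1: center (1/2, -1/2), radius 1/6; t2: center (5/12, 1/2), radius 1/42; t3: center (7/12, 1/2), radius 1/48


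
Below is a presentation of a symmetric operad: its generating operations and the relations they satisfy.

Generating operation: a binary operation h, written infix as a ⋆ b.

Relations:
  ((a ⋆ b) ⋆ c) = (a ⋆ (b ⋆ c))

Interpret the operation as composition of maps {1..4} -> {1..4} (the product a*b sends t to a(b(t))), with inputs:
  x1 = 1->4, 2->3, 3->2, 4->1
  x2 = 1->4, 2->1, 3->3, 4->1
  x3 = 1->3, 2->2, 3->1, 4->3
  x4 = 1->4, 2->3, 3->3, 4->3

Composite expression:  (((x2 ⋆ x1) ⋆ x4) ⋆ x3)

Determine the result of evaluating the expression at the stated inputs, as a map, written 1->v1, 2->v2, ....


1->1, 2->1, 3->4, 4->1

(x2 ⋆ x1) = 1->1, 2->3, 3->1, 4->4
((x2 ⋆ x1) ⋆ x4) = 1->4, 2->1, 3->1, 4->1
(((x2 ⋆ x1) ⋆ x4) ⋆ x3) = 1->1, 2->1, 3->4, 4->1


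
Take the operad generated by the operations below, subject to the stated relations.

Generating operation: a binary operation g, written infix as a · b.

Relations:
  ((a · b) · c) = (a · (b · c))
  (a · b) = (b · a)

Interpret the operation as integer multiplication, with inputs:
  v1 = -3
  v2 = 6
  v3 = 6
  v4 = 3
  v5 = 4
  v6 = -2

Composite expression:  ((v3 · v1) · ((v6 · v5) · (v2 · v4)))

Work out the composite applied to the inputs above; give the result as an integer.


(v3 · v1) = -18
(v6 · v5) = -8
(v2 · v4) = 18
((v6 · v5) · (v2 · v4)) = -144
((v3 · v1) · ((v6 · v5) · (v2 · v4))) = 2592

2592


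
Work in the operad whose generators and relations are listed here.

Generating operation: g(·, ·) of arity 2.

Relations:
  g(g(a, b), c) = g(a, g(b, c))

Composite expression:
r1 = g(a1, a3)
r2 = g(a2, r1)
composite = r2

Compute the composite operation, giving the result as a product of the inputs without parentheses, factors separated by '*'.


a2 * a1 * a3
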